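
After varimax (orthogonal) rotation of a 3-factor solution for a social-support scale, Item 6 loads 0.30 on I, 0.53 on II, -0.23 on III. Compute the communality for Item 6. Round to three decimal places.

0.424

h² = 0.30² + 0.53² + (-0.23)² = 0.0900 + 0.2809 + 0.0529 = 0.4238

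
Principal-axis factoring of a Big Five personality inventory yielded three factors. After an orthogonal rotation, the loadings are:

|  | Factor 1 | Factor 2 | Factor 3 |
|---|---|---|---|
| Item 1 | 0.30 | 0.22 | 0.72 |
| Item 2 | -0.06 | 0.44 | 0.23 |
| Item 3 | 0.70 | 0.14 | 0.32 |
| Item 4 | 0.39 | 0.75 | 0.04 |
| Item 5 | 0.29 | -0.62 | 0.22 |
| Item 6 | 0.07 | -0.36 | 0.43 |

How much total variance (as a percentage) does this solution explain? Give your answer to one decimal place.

51.2%

Communalities: 0.6568, 0.2501, 0.6120, 0.7162, 0.5169, 0.3194; Σh² = 3.0714.
Total variance with 6 standardized items is 6, so the solution explains 3.0714/6 = 0.5119 = 51.19%.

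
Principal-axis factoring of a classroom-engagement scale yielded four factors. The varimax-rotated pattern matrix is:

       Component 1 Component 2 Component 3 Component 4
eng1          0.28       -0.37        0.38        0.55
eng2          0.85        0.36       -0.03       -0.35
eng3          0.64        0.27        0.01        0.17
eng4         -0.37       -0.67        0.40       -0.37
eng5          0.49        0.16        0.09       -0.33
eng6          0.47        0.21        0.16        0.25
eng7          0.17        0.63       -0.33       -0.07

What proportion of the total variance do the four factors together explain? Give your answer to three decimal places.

0.615

Communalities: 0.6622, 0.9755, 0.5115, 0.8827, 0.3827, 0.3531, 0.5396; Σh² = 4.3073.
Total variance with 7 standardized items is 7, so the solution explains 4.3073/7 = 0.6153.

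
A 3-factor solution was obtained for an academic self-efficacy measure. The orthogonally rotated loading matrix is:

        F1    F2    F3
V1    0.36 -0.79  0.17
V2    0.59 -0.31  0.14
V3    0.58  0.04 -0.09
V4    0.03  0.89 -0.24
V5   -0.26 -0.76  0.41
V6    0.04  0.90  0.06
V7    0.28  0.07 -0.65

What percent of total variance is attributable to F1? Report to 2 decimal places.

13.75%

SS loadings for F1 = 0.36² + 0.59² + 0.58² + 0.03² + (-0.26)² + 0.04² + 0.28² = 0.9626
With 7 standardized items, total variance = 7. Proportion = 0.9626/7 = 0.1375 → 13.75%.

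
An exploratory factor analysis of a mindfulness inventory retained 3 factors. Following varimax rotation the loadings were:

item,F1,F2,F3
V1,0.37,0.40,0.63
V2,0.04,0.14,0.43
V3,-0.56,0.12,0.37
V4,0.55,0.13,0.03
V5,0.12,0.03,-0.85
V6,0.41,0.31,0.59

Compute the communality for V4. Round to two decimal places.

h² = 0.55² + 0.13² + 0.03² = 0.3025 + 0.0169 + 0.0009 = 0.3203

0.32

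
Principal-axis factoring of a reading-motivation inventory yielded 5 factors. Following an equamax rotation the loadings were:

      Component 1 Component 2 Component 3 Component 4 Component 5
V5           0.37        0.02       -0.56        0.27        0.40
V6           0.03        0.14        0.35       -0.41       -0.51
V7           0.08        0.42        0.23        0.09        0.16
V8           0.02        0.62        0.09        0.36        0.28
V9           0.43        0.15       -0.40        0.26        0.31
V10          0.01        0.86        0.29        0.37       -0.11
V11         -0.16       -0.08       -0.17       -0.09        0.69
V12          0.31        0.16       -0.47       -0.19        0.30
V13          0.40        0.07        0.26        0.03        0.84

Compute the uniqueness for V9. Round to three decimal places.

h² = 0.43² + 0.15² + (-0.40)² + 0.26² + 0.31² = 0.1849 + 0.0225 + 0.1600 + 0.0676 + 0.0961 = 0.5311
Uniqueness u² = 1 − h² = 1 − 0.5311 = 0.4689

0.469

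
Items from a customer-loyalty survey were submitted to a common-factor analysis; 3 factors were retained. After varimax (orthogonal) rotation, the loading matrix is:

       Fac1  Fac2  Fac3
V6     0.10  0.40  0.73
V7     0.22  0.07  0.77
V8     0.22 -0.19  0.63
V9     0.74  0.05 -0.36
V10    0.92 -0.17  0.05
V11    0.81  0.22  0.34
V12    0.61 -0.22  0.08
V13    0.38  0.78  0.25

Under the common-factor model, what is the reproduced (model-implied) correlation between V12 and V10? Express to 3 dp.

0.603

r̂ = Σ λ_i·λ_j across factors = (0.61)(0.92) + (-0.22)(-0.17) + (0.08)(0.05)
  = +0.5612 +0.0374 +0.0040 = 0.6026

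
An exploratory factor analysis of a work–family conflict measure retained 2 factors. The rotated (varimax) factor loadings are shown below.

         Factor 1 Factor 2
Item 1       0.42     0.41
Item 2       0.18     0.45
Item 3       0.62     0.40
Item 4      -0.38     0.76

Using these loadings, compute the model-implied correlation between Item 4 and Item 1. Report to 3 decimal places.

0.152

r̂ = Σ λ_i·λ_j across factors = (-0.38)(0.42) + (0.76)(0.41)
  = -0.1596 +0.3116 = 0.1520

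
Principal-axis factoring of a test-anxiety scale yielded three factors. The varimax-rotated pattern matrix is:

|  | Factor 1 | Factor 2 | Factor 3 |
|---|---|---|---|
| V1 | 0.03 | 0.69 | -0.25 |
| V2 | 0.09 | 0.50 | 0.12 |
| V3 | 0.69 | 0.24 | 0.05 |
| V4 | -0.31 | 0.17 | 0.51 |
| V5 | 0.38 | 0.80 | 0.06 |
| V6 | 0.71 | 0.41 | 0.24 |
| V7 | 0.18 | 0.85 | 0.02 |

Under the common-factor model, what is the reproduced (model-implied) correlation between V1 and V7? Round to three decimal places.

r̂ = Σ λ_i·λ_j across factors = (0.03)(0.18) + (0.69)(0.85) + (-0.25)(0.02)
  = +0.0054 +0.5865 -0.0050 = 0.5869

0.587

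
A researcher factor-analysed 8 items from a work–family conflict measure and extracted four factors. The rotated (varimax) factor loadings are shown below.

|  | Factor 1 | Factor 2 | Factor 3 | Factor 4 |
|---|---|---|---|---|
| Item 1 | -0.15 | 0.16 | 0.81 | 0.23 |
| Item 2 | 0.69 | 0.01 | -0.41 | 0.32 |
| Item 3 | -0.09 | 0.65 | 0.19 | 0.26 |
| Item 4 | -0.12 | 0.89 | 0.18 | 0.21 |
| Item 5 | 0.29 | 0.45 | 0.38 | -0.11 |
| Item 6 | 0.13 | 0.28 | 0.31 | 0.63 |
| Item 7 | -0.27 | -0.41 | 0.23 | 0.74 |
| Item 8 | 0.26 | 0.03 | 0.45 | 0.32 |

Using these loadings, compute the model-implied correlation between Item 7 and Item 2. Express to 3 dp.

r̂ = Σ λ_i·λ_j across factors = (-0.27)(0.69) + (-0.41)(0.01) + (0.23)(-0.41) + (0.74)(0.32)
  = -0.1863 -0.0041 -0.0943 +0.2368 = -0.0479

-0.048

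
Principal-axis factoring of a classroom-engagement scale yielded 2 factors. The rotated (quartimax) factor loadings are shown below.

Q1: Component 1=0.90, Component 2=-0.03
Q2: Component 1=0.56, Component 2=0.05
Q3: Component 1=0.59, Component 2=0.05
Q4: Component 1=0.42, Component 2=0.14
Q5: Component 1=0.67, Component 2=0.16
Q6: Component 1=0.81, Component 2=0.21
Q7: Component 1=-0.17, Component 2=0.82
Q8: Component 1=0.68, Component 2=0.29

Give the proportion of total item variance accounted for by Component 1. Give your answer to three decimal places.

0.406

SS loadings for Component 1 = 0.90² + 0.56² + 0.59² + 0.42² + 0.67² + 0.81² + (-0.17)² + 0.68² = 3.2444
Proportion of variance = 3.2444 / 8 = 0.4056.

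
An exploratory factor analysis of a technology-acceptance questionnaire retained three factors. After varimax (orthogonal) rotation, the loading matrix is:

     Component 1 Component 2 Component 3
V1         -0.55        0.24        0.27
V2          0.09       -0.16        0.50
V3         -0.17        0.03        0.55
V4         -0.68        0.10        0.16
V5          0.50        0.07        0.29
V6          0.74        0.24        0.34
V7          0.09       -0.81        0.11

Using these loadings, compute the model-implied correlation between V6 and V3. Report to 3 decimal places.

0.068

r̂ = Σ λ_i·λ_j across factors = (0.74)(-0.17) + (0.24)(0.03) + (0.34)(0.55)
  = -0.1258 +0.0072 +0.1870 = 0.0684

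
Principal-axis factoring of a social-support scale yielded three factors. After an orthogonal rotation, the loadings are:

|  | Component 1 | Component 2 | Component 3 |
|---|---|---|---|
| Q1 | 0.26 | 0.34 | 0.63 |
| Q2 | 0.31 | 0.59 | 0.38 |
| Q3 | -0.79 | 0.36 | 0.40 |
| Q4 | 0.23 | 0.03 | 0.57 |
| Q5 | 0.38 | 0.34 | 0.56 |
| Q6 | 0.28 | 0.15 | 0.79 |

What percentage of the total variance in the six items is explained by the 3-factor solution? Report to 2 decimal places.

Communalities: 0.5801, 0.5886, 0.9137, 0.3787, 0.5736, 0.7250; Σh² = 3.7597.
Total variance with 6 standardized items is 6, so the solution explains 3.7597/6 = 0.6266 = 62.66%.

62.66%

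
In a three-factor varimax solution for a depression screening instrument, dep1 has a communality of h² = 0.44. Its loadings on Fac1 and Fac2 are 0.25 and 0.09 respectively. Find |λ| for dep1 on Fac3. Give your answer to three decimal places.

0.608

Under orthogonal rotation h² = Σλ², so λ_Fac3² = h² − (0.0706) = 0.44 − 0.0706 = 0.3694.
|λ| = √0.3694 = 0.6078.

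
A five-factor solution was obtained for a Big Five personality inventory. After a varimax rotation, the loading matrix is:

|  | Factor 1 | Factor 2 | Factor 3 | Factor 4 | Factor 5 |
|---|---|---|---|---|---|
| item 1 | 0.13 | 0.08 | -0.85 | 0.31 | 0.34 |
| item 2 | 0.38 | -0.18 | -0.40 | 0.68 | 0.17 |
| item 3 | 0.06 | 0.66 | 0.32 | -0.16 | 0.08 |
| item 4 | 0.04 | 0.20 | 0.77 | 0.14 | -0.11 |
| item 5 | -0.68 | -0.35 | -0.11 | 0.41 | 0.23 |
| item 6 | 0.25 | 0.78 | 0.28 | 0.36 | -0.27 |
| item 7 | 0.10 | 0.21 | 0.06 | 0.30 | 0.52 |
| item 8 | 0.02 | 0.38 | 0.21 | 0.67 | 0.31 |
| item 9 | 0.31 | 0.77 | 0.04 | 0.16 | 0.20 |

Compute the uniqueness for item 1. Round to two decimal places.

h² = 0.13² + 0.08² + (-0.85)² + 0.31² + 0.34² = 0.0169 + 0.0064 + 0.7225 + 0.0961 + 0.1156 = 0.9575
Uniqueness u² = 1 − h² = 1 − 0.9575 = 0.0425

0.04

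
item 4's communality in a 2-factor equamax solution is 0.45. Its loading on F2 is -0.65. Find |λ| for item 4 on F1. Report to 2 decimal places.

0.17

Under orthogonal rotation h² = Σλ², so λ_F1² = h² − (0.4225) = 0.45 − 0.4225 = 0.0275.
|λ| = √0.0275 = 0.1658.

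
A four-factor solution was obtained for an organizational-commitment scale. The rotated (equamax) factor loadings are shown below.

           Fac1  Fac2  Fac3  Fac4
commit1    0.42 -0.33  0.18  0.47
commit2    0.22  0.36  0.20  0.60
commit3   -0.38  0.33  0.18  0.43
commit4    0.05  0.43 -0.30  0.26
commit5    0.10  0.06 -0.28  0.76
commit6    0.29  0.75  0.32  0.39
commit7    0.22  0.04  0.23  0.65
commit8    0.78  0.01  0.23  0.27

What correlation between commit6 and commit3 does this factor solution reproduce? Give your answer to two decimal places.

r̂ = Σ λ_i·λ_j across factors = (0.29)(-0.38) + (0.75)(0.33) + (0.32)(0.18) + (0.39)(0.43)
  = -0.1102 +0.2475 +0.0576 +0.1677 = 0.3626

0.36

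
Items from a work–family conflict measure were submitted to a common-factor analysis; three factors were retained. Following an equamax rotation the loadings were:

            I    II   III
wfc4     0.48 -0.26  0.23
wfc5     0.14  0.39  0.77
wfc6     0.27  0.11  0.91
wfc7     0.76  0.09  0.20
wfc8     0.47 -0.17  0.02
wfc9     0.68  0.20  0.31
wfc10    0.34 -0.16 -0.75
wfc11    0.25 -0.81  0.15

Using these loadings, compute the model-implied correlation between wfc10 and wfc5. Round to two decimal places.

-0.59

r̂ = Σ λ_i·λ_j across factors = (0.34)(0.14) + (-0.16)(0.39) + (-0.75)(0.77)
  = +0.0476 -0.0624 -0.5775 = -0.5923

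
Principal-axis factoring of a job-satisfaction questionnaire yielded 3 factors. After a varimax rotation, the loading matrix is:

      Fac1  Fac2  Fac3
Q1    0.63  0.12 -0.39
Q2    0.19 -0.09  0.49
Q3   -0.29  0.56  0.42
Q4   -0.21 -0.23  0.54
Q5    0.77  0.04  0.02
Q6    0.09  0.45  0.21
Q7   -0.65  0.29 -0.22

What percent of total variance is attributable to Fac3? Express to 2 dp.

13.62%

SS loadings for Fac3 = (-0.39)² + 0.49² + 0.42² + 0.54² + 0.02² + 0.21² + (-0.22)² = 0.9531
With 7 standardized items, total variance = 7. Proportion = 0.9531/7 = 0.1362 → 13.62%.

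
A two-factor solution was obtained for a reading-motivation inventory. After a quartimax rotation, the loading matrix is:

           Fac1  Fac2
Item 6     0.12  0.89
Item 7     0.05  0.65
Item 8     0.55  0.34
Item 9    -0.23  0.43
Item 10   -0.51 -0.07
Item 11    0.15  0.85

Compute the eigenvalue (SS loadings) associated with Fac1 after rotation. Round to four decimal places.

0.6549

SS loadings for Fac1 = 0.12² + 0.05² + 0.55² + (-0.23)² + (-0.51)² + 0.15² = 0.0144 + 0.0025 + 0.3025 + 0.0529 + 0.2601 + 0.0225 = 0.6549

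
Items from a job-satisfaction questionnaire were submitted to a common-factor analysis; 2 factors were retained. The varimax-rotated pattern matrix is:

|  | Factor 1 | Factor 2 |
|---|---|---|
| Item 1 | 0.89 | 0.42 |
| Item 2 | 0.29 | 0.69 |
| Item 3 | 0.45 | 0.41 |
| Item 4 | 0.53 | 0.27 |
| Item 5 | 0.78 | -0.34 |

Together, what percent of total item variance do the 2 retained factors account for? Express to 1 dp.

Communalities: 0.9685, 0.5602, 0.3706, 0.3538, 0.7240; Σh² = 2.9771.
Total variance with 5 standardized items is 5, so the solution explains 2.9771/5 = 0.5954 = 59.54%.

59.5%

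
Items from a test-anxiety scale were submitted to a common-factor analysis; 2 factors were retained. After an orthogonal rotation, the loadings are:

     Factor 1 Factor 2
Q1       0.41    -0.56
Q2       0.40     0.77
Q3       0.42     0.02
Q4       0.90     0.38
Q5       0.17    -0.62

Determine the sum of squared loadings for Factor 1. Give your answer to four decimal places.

SS loadings for Factor 1 = 0.41² + 0.40² + 0.42² + 0.90² + 0.17² = 0.1681 + 0.1600 + 0.1764 + 0.8100 + 0.0289 = 1.3434

1.3434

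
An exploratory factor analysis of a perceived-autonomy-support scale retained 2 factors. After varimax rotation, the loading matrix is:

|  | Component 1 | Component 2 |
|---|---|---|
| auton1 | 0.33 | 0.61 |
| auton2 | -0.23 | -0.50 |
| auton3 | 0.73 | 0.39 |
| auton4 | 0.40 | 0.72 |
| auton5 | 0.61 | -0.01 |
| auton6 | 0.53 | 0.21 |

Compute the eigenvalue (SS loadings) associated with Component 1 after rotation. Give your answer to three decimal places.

1.508

SS loadings for Component 1 = 0.33² + (-0.23)² + 0.73² + 0.40² + 0.61² + 0.53² = 0.1089 + 0.0529 + 0.5329 + 0.1600 + 0.3721 + 0.2809 = 1.5077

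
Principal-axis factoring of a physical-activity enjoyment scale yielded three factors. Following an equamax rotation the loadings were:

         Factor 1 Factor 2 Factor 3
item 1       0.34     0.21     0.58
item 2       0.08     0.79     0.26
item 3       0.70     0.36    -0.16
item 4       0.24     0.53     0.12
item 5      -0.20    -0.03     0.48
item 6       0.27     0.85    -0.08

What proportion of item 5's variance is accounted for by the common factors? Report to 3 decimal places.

h² = (-0.20)² + (-0.03)² + 0.48² = 0.0400 + 0.0009 + 0.2304 = 0.2713

0.271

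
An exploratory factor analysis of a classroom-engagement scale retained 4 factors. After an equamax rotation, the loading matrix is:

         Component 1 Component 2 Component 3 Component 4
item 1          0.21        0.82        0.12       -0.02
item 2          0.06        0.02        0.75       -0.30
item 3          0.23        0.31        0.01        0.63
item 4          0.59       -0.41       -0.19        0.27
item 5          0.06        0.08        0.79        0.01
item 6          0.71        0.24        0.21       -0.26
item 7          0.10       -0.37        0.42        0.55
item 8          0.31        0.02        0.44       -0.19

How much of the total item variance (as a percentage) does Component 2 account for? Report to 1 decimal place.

14.2%

SS loadings for Component 2 = 0.82² + 0.02² + 0.31² + (-0.41)² + 0.08² + 0.24² + (-0.37)² + 0.02² = 1.1383
With 8 standardized items, total variance = 8. Proportion = 1.1383/8 = 0.1423 → 14.23%.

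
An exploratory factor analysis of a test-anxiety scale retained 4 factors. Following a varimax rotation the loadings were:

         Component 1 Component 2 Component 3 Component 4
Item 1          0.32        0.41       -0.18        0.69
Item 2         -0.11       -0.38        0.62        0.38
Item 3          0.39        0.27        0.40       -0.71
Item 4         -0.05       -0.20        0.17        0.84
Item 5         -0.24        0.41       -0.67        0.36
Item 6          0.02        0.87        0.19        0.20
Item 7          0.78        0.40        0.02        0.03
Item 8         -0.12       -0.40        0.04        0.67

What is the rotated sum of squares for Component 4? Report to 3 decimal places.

SS loadings for Component 4 = 0.69² + 0.38² + (-0.71)² + 0.84² + 0.36² + 0.20² + 0.03² + 0.67² = 0.4761 + 0.1444 + 0.5041 + 0.7056 + 0.1296 + 0.0400 + 0.0009 + 0.4489 = 2.4496

2.450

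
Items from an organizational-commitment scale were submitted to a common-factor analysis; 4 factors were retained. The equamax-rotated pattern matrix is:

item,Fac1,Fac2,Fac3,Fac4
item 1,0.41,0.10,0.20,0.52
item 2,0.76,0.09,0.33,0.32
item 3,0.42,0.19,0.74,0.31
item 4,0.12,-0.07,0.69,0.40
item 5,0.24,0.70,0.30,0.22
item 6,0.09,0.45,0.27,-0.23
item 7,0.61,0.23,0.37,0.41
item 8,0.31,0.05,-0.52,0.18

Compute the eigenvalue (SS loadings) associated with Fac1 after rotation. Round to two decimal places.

1.47

SS loadings for Fac1 = 0.41² + 0.76² + 0.42² + 0.12² + 0.24² + 0.09² + 0.61² + 0.31² = 0.1681 + 0.5776 + 0.1764 + 0.0144 + 0.0576 + 0.0081 + 0.3721 + 0.0961 = 1.4704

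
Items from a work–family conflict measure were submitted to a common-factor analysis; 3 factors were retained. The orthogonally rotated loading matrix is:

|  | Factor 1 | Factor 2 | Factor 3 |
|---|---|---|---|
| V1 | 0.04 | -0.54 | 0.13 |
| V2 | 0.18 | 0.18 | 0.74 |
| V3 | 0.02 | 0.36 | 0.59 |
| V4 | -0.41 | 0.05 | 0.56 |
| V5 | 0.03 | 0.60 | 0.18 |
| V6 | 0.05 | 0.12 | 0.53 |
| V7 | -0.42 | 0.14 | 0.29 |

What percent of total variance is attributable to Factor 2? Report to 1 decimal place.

SS loadings for Factor 2 = (-0.54)² + 0.18² + 0.36² + 0.05² + 0.60² + 0.12² + 0.14² = 0.8501
With 7 standardized items, total variance = 7. Proportion = 0.8501/7 = 0.1214 → 12.14%.

12.1%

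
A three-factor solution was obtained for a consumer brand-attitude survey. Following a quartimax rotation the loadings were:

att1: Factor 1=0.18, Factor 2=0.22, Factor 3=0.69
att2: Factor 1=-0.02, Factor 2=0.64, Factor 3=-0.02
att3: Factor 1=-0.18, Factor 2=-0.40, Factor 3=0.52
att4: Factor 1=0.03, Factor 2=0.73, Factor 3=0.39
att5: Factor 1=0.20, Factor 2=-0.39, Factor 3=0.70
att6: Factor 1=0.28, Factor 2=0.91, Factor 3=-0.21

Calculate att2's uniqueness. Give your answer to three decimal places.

h² = (-0.02)² + 0.64² + (-0.02)² = 0.0004 + 0.4096 + 0.0004 = 0.4104
Uniqueness u² = 1 − h² = 1 − 0.4104 = 0.5896

0.590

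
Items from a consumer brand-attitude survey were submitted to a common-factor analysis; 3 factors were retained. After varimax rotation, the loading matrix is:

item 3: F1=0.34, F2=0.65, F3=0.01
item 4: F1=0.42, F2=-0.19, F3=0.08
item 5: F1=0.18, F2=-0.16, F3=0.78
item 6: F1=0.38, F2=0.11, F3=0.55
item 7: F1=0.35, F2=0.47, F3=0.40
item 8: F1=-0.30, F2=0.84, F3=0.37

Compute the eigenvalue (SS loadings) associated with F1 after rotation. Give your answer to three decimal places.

SS loadings for F1 = 0.34² + 0.42² + 0.18² + 0.38² + 0.35² + (-0.30)² = 0.1156 + 0.1764 + 0.0324 + 0.1444 + 0.1225 + 0.0900 = 0.6813

0.681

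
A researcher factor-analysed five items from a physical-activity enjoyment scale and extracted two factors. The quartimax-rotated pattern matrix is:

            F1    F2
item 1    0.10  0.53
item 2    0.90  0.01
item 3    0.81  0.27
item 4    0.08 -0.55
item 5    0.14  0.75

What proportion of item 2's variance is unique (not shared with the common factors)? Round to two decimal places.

h² = 0.90² + 0.01² = 0.8100 + 0.0001 = 0.8101
Uniqueness u² = 1 − h² = 1 − 0.8101 = 0.1899

0.19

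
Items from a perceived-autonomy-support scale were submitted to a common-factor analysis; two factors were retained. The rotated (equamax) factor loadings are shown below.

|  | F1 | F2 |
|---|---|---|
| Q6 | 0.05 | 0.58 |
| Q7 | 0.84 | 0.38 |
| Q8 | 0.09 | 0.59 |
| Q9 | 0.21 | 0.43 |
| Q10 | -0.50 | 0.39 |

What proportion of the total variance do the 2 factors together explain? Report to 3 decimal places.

Communalities: 0.3389, 0.8500, 0.3562, 0.2290, 0.4021; Σh² = 2.1762.
Total variance with 5 standardized items is 5, so the solution explains 2.1762/5 = 0.4352.

0.435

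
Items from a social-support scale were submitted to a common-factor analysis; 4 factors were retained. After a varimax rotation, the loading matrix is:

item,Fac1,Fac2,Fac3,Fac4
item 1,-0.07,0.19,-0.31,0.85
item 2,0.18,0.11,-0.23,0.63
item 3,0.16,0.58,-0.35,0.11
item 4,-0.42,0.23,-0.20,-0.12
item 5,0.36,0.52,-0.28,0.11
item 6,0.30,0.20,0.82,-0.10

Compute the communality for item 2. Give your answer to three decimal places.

0.494

h² = 0.18² + 0.11² + (-0.23)² + 0.63² = 0.0324 + 0.0121 + 0.0529 + 0.3969 = 0.4943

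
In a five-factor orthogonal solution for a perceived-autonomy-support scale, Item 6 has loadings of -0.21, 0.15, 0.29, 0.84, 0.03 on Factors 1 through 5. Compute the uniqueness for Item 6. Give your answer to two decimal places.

h² = (-0.21)² + 0.15² + 0.29² + 0.84² + 0.03² = 0.0441 + 0.0225 + 0.0841 + 0.7056 + 0.0009 = 0.8572
Uniqueness u² = 1 − h² = 1 − 0.8572 = 0.1428

0.14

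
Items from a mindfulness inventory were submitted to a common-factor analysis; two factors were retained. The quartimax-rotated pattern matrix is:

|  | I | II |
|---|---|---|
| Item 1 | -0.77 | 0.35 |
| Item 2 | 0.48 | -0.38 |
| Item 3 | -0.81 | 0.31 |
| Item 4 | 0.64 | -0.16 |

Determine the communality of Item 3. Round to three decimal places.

0.752

h² = (-0.81)² + 0.31² = 0.6561 + 0.0961 = 0.7522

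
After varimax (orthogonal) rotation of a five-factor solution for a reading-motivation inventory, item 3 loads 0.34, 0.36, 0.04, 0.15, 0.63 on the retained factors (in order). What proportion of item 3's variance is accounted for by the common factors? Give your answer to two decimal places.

0.67

h² = 0.34² + 0.36² + 0.04² + 0.15² + 0.63² = 0.1156 + 0.1296 + 0.0016 + 0.0225 + 0.3969 = 0.6662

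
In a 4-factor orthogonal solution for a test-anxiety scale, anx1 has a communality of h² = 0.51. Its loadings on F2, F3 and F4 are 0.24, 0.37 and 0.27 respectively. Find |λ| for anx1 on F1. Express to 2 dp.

Under orthogonal rotation h² = Σλ², so λ_F1² = h² − (0.2674) = 0.51 − 0.2674 = 0.2426.
|λ| = √0.2426 = 0.4925.

0.49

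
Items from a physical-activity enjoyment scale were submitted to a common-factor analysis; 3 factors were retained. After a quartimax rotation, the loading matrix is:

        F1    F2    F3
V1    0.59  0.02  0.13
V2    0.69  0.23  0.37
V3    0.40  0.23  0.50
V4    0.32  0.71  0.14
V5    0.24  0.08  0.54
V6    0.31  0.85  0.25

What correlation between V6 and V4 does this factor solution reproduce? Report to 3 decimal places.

0.738

r̂ = Σ λ_i·λ_j across factors = (0.31)(0.32) + (0.85)(0.71) + (0.25)(0.14)
  = +0.0992 +0.6035 +0.0350 = 0.7377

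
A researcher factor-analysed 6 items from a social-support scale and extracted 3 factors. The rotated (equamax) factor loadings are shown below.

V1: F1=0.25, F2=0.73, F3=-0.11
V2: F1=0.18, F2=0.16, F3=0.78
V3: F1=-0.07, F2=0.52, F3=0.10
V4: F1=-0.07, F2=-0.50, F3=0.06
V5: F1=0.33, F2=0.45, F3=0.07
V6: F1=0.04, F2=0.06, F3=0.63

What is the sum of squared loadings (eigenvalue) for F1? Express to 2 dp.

0.22

SS loadings for F1 = 0.25² + 0.18² + (-0.07)² + (-0.07)² + 0.33² + 0.04² = 0.0625 + 0.0324 + 0.0049 + 0.0049 + 0.1089 + 0.0016 = 0.2152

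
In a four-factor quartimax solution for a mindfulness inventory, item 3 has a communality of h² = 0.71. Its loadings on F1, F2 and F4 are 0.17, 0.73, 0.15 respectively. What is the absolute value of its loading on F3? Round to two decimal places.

Under orthogonal rotation h² = Σλ², so λ_F3² = h² − (0.5843) = 0.71 − 0.5843 = 0.1257.
|λ| = √0.1257 = 0.3545.

0.35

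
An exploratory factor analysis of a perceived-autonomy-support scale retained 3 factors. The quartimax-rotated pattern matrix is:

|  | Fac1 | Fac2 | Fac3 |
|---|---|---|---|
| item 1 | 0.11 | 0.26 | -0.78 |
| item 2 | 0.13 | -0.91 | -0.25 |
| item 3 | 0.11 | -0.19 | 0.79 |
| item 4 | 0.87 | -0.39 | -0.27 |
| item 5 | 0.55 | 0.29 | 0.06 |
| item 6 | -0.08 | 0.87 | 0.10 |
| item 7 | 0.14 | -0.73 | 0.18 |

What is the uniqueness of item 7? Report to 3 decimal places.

h² = 0.14² + (-0.73)² + 0.18² = 0.0196 + 0.5329 + 0.0324 = 0.5849
Uniqueness u² = 1 − h² = 1 − 0.5849 = 0.4151

0.415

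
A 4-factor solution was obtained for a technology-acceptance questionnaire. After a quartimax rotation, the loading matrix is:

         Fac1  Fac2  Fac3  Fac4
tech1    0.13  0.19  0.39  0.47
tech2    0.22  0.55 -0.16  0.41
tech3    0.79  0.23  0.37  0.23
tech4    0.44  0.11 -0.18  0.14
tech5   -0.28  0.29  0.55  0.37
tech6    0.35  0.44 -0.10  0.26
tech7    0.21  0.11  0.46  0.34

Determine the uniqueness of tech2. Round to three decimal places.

h² = 0.22² + 0.55² + (-0.16)² + 0.41² = 0.0484 + 0.3025 + 0.0256 + 0.1681 = 0.5446
Uniqueness u² = 1 − h² = 1 − 0.5446 = 0.4554

0.455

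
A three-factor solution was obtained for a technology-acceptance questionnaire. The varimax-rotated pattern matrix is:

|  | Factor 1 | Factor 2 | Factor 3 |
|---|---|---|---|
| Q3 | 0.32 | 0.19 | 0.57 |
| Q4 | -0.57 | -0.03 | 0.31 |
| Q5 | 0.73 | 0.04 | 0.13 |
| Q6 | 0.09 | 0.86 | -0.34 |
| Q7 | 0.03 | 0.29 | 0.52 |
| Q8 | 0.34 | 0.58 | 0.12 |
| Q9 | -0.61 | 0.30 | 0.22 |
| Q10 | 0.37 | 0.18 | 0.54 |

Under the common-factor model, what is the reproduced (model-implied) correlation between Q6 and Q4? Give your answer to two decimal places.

r̂ = Σ λ_i·λ_j across factors = (0.09)(-0.57) + (0.86)(-0.03) + (-0.34)(0.31)
  = -0.0513 -0.0258 -0.1054 = -0.1825

-0.18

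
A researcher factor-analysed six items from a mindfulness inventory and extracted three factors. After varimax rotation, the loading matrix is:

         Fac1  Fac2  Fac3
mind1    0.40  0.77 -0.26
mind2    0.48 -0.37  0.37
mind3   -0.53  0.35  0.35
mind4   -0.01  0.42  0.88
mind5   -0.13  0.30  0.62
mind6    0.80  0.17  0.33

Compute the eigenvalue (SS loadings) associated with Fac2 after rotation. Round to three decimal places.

SS loadings for Fac2 = 0.77² + (-0.37)² + 0.35² + 0.42² + 0.30² + 0.17² = 0.5929 + 0.1369 + 0.1225 + 0.1764 + 0.0900 + 0.0289 = 1.1476

1.148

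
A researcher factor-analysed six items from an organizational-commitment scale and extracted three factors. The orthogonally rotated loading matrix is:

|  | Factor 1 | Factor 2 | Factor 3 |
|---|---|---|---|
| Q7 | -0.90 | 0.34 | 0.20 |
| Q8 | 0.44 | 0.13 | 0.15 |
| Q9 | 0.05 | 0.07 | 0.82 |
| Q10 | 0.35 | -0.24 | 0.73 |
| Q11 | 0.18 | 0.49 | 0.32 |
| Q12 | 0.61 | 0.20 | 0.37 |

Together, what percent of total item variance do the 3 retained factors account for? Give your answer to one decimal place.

SS loadings by factor: 1.5331, 0.4751, 1.5071; total = 3.5153.
Total variance with 6 standardized items is 6, so the solution explains 3.5153/6 = 0.5859 = 58.59%.

58.6%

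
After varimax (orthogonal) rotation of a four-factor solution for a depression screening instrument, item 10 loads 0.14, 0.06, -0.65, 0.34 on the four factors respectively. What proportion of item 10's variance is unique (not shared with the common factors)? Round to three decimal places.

h² = 0.14² + 0.06² + (-0.65)² + 0.34² = 0.0196 + 0.0036 + 0.4225 + 0.1156 = 0.5613
Uniqueness u² = 1 − h² = 1 − 0.5613 = 0.4387

0.439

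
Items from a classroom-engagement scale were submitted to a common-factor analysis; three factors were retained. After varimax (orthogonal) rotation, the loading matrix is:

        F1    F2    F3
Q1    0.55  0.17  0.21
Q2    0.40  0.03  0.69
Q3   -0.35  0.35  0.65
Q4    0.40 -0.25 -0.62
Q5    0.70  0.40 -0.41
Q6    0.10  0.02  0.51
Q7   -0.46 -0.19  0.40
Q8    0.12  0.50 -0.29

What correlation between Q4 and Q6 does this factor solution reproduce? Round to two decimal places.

r̂ = Σ λ_i·λ_j across factors = (0.40)(0.10) + (-0.25)(0.02) + (-0.62)(0.51)
  = +0.0400 -0.0050 -0.3162 = -0.2812

-0.28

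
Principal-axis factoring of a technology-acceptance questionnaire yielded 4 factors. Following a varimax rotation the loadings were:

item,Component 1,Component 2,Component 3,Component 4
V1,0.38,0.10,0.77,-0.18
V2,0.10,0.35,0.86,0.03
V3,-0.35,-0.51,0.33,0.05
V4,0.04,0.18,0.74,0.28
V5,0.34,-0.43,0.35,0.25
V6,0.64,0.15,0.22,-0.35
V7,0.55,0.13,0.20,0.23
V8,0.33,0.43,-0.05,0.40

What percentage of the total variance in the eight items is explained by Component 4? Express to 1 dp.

SS loadings for Component 4 = (-0.18)² + 0.03² + 0.05² + 0.28² + 0.25² + (-0.35)² + 0.23² + 0.40² = 0.5121
With 8 standardized items, total variance = 8. Proportion = 0.5121/8 = 0.0640 → 6.40%.

6.4%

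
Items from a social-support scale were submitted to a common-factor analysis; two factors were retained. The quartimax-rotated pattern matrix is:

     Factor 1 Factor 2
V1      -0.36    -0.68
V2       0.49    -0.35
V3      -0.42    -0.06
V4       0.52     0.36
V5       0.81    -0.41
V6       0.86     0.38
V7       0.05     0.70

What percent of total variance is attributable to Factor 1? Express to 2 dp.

SS loadings for Factor 1 = (-0.36)² + 0.49² + (-0.42)² + 0.52² + 0.81² + 0.86² + 0.05² = 2.2147
With 7 standardized items, total variance = 7. Proportion = 2.2147/7 = 0.3164 → 31.64%.

31.64%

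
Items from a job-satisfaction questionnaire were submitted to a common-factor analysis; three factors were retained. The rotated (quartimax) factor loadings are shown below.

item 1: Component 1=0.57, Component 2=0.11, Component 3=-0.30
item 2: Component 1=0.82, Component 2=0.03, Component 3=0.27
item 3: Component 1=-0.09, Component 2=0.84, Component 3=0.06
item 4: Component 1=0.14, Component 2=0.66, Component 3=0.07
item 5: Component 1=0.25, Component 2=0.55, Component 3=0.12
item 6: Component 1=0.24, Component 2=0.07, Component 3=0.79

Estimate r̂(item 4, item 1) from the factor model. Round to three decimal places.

r̂ = Σ λ_i·λ_j across factors = (0.14)(0.57) + (0.66)(0.11) + (0.07)(-0.30)
  = +0.0798 +0.0726 -0.0210 = 0.1314

0.131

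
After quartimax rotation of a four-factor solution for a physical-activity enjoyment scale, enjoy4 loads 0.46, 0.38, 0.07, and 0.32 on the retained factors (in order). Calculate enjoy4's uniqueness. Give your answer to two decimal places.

h² = 0.46² + 0.38² + 0.07² + 0.32² = 0.2116 + 0.1444 + 0.0049 + 0.1024 = 0.4633
Uniqueness u² = 1 − h² = 1 − 0.4633 = 0.5367

0.54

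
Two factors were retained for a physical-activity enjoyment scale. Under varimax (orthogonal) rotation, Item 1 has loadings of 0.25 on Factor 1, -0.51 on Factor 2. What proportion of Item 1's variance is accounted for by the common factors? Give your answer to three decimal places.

h² = 0.25² + (-0.51)² = 0.0625 + 0.2601 = 0.3226

0.323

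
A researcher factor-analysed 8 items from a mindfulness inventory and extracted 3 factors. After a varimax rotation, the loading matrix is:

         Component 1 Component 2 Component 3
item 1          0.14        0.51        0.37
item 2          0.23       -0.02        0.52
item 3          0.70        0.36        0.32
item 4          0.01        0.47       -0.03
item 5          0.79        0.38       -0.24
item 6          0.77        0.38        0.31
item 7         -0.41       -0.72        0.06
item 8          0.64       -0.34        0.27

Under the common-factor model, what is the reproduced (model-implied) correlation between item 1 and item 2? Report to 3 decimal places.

0.214

r̂ = Σ λ_i·λ_j across factors = (0.14)(0.23) + (0.51)(-0.02) + (0.37)(0.52)
  = +0.0322 -0.0102 +0.1924 = 0.2144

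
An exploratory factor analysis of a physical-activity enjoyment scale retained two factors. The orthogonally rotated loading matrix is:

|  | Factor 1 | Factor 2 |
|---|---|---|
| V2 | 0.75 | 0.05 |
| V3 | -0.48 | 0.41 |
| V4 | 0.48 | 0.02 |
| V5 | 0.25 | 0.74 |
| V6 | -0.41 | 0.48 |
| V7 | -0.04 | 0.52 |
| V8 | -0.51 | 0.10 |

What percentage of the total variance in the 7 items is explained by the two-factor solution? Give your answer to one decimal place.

39.2%

Communalities: 0.5650, 0.3985, 0.2308, 0.6101, 0.3985, 0.2720, 0.2701; Σh² = 2.7450.
Total variance with 7 standardized items is 7, so the solution explains 2.7450/7 = 0.3921 = 39.21%.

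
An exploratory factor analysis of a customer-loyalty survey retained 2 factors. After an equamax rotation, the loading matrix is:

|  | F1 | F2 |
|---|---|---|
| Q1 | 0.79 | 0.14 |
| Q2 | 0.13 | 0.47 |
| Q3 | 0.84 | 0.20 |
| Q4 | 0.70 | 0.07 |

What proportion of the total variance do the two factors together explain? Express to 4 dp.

Communalities: 0.6437, 0.2378, 0.7456, 0.4949; Σh² = 2.1220.
Total variance with 4 standardized items is 4, so the solution explains 2.1220/4 = 0.5305.

0.5305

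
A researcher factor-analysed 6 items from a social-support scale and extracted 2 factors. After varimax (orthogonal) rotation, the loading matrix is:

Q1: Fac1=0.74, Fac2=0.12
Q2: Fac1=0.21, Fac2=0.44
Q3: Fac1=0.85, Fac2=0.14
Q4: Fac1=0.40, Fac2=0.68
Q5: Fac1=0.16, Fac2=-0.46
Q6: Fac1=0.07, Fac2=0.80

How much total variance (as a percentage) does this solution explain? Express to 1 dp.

Communalities: 0.5620, 0.2377, 0.7421, 0.6224, 0.2372, 0.6449; Σh² = 3.0463.
Total variance with 6 standardized items is 6, so the solution explains 3.0463/6 = 0.5077 = 50.77%.

50.8%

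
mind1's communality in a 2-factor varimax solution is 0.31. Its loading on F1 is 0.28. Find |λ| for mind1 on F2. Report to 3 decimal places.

0.481

Under orthogonal rotation h² = Σλ², so λ_F2² = h² − (0.0784) = 0.31 − 0.0784 = 0.2316.
|λ| = √0.2316 = 0.4812.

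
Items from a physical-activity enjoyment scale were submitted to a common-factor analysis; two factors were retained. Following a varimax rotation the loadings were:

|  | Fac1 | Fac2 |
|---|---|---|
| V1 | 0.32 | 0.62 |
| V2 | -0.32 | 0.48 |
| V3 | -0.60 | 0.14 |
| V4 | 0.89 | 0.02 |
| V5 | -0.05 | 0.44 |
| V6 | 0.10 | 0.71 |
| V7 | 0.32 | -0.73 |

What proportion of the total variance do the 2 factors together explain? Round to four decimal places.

0.4767

SS loadings by factor: 1.4718, 1.8654; total = 3.3372.
Total variance with 7 standardized items is 7, so the solution explains 3.3372/7 = 0.4767.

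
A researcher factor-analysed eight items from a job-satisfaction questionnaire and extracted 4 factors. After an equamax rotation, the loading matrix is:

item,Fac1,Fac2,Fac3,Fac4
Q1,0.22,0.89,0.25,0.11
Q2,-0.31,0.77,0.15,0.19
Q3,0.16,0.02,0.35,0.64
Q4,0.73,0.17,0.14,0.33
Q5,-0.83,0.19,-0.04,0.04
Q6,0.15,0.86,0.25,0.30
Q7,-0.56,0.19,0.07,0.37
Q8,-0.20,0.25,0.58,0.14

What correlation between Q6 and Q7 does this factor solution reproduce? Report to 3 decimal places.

r̂ = Σ λ_i·λ_j across factors = (0.15)(-0.56) + (0.86)(0.19) + (0.25)(0.07) + (0.30)(0.37)
  = -0.0840 +0.1634 +0.0175 +0.1110 = 0.2079

0.208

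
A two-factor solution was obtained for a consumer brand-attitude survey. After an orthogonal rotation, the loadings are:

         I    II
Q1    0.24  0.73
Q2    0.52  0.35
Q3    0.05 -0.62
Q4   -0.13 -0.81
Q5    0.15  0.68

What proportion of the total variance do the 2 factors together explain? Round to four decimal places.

SS loadings by factor: 0.3699, 2.1583; total = 2.5282.
Total variance with 5 standardized items is 5, so the solution explains 2.5282/5 = 0.5056.

0.5056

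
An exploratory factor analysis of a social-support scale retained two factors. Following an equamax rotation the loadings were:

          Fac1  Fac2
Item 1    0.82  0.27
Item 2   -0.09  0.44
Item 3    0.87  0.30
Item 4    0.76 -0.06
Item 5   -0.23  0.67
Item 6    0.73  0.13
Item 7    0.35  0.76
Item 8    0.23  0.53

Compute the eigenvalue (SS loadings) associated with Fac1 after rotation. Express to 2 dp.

2.78

SS loadings for Fac1 = 0.82² + (-0.09)² + 0.87² + 0.76² + (-0.23)² + 0.73² + 0.35² + 0.23² = 0.6724 + 0.0081 + 0.7569 + 0.5776 + 0.0529 + 0.5329 + 0.1225 + 0.0529 = 2.7762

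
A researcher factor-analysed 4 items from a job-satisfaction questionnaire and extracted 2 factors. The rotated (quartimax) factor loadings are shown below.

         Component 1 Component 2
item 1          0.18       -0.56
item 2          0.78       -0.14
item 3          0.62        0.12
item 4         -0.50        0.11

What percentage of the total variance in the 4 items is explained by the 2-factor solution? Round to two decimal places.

SS loadings by factor: 1.2752, 0.3597; total = 1.6349.
Total variance with 4 standardized items is 4, so the solution explains 1.6349/4 = 0.4087 = 40.87%.

40.87%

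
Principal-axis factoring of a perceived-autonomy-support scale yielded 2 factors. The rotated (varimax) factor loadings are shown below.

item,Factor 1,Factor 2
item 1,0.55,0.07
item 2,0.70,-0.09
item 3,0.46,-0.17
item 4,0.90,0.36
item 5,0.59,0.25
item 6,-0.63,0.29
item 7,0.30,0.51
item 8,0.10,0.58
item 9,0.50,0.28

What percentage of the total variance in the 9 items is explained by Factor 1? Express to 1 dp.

SS loadings for Factor 1 = 0.55² + 0.70² + 0.46² + 0.90² + 0.59² + (-0.63)² + 0.30² + 0.10² + 0.50² = 2.9091
With 9 standardized items, total variance = 9. Proportion = 2.9091/9 = 0.3232 → 32.32%.

32.3%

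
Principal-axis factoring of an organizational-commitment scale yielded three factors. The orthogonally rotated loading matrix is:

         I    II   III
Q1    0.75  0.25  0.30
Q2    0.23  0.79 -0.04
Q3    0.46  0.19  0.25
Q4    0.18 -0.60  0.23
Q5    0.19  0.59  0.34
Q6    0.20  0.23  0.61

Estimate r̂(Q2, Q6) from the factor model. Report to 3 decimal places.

0.203

r̂ = Σ λ_i·λ_j across factors = (0.23)(0.20) + (0.79)(0.23) + (-0.04)(0.61)
  = +0.0460 +0.1817 -0.0244 = 0.2033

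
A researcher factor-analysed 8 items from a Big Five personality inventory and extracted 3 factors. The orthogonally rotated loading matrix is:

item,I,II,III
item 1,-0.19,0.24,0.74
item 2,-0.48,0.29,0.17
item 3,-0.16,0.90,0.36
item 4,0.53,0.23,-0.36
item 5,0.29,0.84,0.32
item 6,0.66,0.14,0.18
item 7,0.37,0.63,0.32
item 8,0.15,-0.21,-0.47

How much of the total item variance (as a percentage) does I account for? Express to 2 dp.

SS loadings for I = (-0.19)² + (-0.48)² + (-0.16)² + 0.53² + 0.29² + 0.66² + 0.37² + 0.15² = 1.2521
With 8 standardized items, total variance = 8. Proportion = 1.2521/8 = 0.1565 → 15.65%.

15.65%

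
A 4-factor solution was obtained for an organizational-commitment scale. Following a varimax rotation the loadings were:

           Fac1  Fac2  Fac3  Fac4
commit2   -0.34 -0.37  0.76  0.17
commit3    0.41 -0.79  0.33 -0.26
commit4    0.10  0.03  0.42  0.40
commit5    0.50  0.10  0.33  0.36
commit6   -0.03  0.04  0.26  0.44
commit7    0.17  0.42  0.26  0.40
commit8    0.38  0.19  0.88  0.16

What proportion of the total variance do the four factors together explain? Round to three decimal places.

SS loadings by factor: 0.7179, 0.9860, 1.8814, 0.7653; total = 4.3506.
Total variance with 7 standardized items is 7, so the solution explains 4.3506/7 = 0.6215.

0.622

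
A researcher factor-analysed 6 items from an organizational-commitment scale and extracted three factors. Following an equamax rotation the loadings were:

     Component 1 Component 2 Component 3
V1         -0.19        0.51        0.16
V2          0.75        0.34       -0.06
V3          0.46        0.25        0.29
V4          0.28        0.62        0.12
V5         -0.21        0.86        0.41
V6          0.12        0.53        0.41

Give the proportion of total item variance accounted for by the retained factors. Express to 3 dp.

0.542

SS loadings by factor: 0.9471, 1.8431, 0.4639; total = 3.2541.
Total variance with 6 standardized items is 6, so the solution explains 3.2541/6 = 0.5423.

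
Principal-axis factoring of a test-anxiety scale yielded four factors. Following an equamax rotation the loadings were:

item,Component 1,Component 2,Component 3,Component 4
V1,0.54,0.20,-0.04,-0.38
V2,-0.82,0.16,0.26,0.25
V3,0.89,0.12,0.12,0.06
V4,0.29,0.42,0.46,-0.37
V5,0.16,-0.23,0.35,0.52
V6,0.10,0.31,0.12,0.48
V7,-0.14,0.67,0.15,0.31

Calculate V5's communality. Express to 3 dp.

0.471

h² = 0.16² + (-0.23)² + 0.35² + 0.52² = 0.0256 + 0.0529 + 0.1225 + 0.2704 = 0.4714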